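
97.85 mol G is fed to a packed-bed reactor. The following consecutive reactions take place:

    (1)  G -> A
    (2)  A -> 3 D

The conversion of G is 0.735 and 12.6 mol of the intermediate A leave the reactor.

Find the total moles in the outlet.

216 mol

Conversion of G: G consumed = 1ξ₁ = 0.735 × 97.85 → ξ₁ = 71.92 mol.
A balance: n_A = 0 + 1ξ₁ − 1ξ₂ = 12.6 → ξ₂ = (1·71.92 − 12.6)/1 = 59.32 mol.
Outlet amounts (n = n₀ + Σ ν·ξ):
  G: 97.85 − 1(71.92) = 25.93
  A: 0 + 1(71.92) − 1(59.32) = 12.6
  D: 0 + 3(59.32) = 178
Total out = 25.93 + 12.6 + 178 = 216.5 mol.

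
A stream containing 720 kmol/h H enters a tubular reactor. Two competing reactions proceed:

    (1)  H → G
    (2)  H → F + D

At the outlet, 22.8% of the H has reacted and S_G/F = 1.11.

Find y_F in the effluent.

0.0975

Conversion of H: H consumed = 0.228 × 720 = 164.2 kmol/h = 1ξ₁ + 1ξ₂.
Selectivity: 1ξ₁ / (1ξ₂) = 1.11 → ξ₁ = 1.11 ξ₂.
Substitute: (1·1.11 + 1) ξ₂ = 164.2 → ξ₂ = 77.8 kmol/h, ξ₁ = 86.36 kmol/h.
Outlet amounts (n = n₀ + Σ ν·ξ):
  H: 720 − 1(86.36) − 1(77.8) = 555.8
  G: 0 + 1(86.36) = 86.36
  F: 0 + 1(77.8) = 77.8
  D: 0 + 1(77.8) = 77.8
Total out = 797.8 kmol/h; y_F = 77.8 / 797.8 = 0.09752.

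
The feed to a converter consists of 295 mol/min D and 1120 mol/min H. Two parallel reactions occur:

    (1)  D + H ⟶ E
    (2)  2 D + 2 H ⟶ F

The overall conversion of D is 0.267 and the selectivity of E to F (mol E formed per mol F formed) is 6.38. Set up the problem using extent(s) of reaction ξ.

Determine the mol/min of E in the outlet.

Conversion of D: D consumed = 0.267 × 295 = 78.77 mol/min = 1ξ₁ + 2ξ₂.
Selectivity: 1ξ₁ / (1ξ₂) = 6.38 → ξ₁ = 6.38 ξ₂.
Substitute: (1·6.38 + 2) ξ₂ = 78.77 → ξ₂ = 9.399 mol/min, ξ₁ = 59.97 mol/min.
Outlet amounts (n = n₀ + Σ ν·ξ):
  D: 295 − 1(59.97) − 2(9.399) = 216.2
  H: 1120 − 1(59.97) − 2(9.399) = 1041
  E: 0 + 1(59.97) = 59.97
  F: 0 + 1(9.399) = 9.399

60 mol/min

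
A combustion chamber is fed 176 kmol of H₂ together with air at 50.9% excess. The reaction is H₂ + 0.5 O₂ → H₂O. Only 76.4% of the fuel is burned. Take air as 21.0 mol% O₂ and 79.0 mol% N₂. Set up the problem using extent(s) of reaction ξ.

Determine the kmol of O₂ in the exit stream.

65.6 kmol

Stoichiometric O₂ = 0.5 × 176 = 88 kmol; O₂ fed = 88 × 1.509 = 132.8 kmol.
N₂ fed = 132.8 × 79/21 = 499.6 kmol.
Fuel reacted = 0.764 × 176 → ξ = 134.5 kmol.
Outlet (n = n₀ + ν ξ):
  H₂: 176 − 1(134.5) = 41.54
  O₂: 132.8 − 0.5(134.5) = 65.56
  N₂: 499.6 (inert)
  H₂O: 0 + 1(134.5) = 134.5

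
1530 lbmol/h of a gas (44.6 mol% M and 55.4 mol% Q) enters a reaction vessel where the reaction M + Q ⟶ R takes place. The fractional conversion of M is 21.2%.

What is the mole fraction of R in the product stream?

0.104

M reacted = 0.212 × 682.4 = 144.7 lbmol/h; ν_M = −1, so ξ = 144.7/1 = 144.7 lbmol/h.
Outlet amounts (n = n₀ + ν ξ):
  M: 682.4 − 1(144.7) = 537.7
  Q: 847.6 − 1(144.7) = 703
  R: 0 + 1(144.7) = 144.7
Total out = 1385 lbmol/h; y_R = 144.7 / 1385 = 0.1044.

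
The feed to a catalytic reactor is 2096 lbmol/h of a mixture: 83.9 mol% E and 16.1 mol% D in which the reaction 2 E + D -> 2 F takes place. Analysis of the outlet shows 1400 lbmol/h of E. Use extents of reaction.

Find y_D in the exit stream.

For E: n = n₀ − 2ξ → 1400 = 1759 − 2ξ, giving ξ = 179.3 lbmol/h.
Outlet amounts (n = n₀ + ν ξ):
  E: 1759 − 2(179.3) = 1400
  D: 337.5 − 1(179.3) = 158.2
  F: 0 + 2(179.3) = 358.5
Total out = 1917 lbmol/h; y_D = 158.2 / 1917 = 0.08253.

0.0825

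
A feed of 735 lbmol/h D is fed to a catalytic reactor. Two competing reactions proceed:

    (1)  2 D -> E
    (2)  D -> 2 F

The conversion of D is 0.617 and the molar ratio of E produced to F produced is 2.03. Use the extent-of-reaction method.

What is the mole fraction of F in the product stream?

0.171

Conversion of D: D consumed = 0.617 × 735 = 453.5 lbmol/h = 2ξ₁ + 1ξ₂.
Selectivity: 1ξ₁ / (2ξ₂) = 2.03 → ξ₁ = 4.06 ξ₂.
Substitute: (2·4.06 + 1) ξ₂ = 453.5 → ξ₂ = 49.73 lbmol/h, ξ₁ = 201.9 lbmol/h.
Outlet amounts (n = n₀ + Σ ν·ξ):
  D: 735 − 2(201.9) − 1(49.73) = 281.5
  E: 0 + 1(201.9) = 201.9
  F: 0 + 2(49.73) = 99.45
Total out = 582.8 lbmol/h; y_F = 99.45 / 582.8 = 0.1706.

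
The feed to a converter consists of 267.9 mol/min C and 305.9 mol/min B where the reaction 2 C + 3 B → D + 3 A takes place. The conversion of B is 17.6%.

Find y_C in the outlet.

B reacted = 0.176 × 305.9 = 53.84 mol/min; ν_B = −3, so ξ = 53.84/3 = 17.95 mol/min.
Outlet amounts (n = n₀ + ν ξ):
  C: 267.9 − 2(17.95) = 232
  B: 305.9 − 3(17.95) = 252.1
  D: 0 + 1(17.95) = 17.95
  A: 0 + 3(17.95) = 53.84
Total out = 555.9 mol/min; y_C = 232 / 555.9 = 0.4174.

0.417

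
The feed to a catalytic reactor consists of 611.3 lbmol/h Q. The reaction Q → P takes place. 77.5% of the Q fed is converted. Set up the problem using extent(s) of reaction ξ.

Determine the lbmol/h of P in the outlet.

Q reacted = 0.775 × 611.3 = 473.8 lbmol/h; ν_Q = −1, so ξ = 473.8/1 = 473.8 lbmol/h.
Outlet amounts (n = n₀ + ν ξ):
  Q: 611.3 − 1(473.8) = 137.5
  P: 0 + 1(473.8) = 473.8

474 lbmol/h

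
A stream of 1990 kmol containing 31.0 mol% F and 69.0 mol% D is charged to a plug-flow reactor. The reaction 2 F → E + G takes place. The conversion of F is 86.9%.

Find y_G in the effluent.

F reacted = 0.869 × 616.9 = 536.1 kmol; ν_F = −2, so ξ = 536.1/2 = 268 kmol.
Outlet amounts (n = n₀ + ν ξ):
  F: 616.9 − 2(268) = 80.81
  E: 0 + 1(268) = 268
  G: 0 + 1(268) = 268
  D: 1373 (inert)
Total out = 1990 kmol; y_G = 268 / 1990 = 0.1347.

0.135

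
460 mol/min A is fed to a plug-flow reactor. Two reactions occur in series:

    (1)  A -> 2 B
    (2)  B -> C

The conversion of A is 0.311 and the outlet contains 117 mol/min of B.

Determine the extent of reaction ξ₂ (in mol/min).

Conversion of A: A consumed = 1ξ₁ = 0.311 × 460 → ξ₁ = 143.1 mol/min.
B balance: n_B = 0 + 2ξ₁ − 1ξ₂ = 117 → ξ₂ = (2·143.1 − 117)/1 = 169.1 mol/min.
Outlet amounts (n = n₀ + Σ ν·ξ):
  A: 460 − 1(143.1) = 316.9
  B: 0 + 2(143.1) − 1(169.1) = 117
  C: 0 + 1(169.1) = 169.1

ξ₂ = 169 mol/min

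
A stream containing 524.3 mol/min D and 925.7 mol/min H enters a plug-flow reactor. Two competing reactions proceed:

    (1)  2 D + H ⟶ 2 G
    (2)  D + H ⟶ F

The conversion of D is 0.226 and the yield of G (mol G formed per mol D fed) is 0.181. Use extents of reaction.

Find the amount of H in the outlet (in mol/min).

855 mol/min

Yield of G: 2ξ₁ / 524.3 = 0.181 → ξ₁ = 47.45 mol/min.
Conversion of D: 2ξ₁ + 1ξ₂ = 0.226 × 524.3 = 118.5 → ξ₂ = 23.59 mol/min.
Outlet amounts (n = n₀ + Σ ν·ξ):
  D: 524.3 − 2(47.45) − 1(23.59) = 405.8
  H: 925.7 − 1(47.45) − 1(23.59) = 854.7
  G: 0 + 2(47.45) = 94.9
  F: 0 + 1(23.59) = 23.59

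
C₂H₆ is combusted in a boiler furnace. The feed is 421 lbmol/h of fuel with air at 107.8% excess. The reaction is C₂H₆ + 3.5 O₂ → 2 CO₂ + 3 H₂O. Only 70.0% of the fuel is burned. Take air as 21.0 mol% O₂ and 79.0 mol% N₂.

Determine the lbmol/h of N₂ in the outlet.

Stoichiometric O₂ = 3.5 × 421 = 1474 lbmol/h; O₂ fed = 1474 × 2.078 = 3062 lbmol/h.
N₂ fed = 3062 × 79/21 = 11520 lbmol/h.
Fuel reacted = 0.7 × 421 → ξ = 294.7 lbmol/h.
Outlet (n = n₀ + ν ξ):
  C₂H₆: 421 − 1(294.7) = 126.3
  O₂: 3062 − 3.5(294.7) = 2030
  N₂: 11520 (inert)
  CO₂: 0 + 2(294.7) = 589.4
  H₂O: 0 + 3(294.7) = 884.1

11500 lbmol/h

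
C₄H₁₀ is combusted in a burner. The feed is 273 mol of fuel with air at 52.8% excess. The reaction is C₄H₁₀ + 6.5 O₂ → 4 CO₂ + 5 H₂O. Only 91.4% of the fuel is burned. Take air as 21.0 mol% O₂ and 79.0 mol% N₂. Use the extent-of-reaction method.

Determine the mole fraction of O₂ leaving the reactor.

0.0804

Stoichiometric O₂ = 6.5 × 273 = 1774 mol; O₂ fed = 1774 × 1.528 = 2711 mol.
N₂ fed = 2711 × 79/21 = 10200 mol.
Fuel reacted = 0.914 × 273 → ξ = 249.5 mol.
Outlet (n = n₀ + ν ξ):
  C₄H₁₀: 273 − 1(249.5) = 23.48
  O₂: 2711 − 6.5(249.5) = 1090
  N₂: 10200 (inert)
  CO₂: 0 + 4(249.5) = 998.1
  H₂O: 0 + 5(249.5) = 1248
Total out = 13560 mol; y_O₂ = 1090 / 13560 = 0.08036.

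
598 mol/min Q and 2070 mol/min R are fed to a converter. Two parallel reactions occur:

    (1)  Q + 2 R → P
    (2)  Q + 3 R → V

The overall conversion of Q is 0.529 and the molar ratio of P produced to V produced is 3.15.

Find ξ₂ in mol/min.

Conversion of Q: Q consumed = 0.529 × 598 = 316.3 mol/min = 1ξ₁ + 1ξ₂.
Selectivity: 1ξ₁ / (1ξ₂) = 3.15 → ξ₁ = 3.15 ξ₂.
Substitute: (1·3.15 + 1) ξ₂ = 316.3 → ξ₂ = 76.23 mol/min, ξ₁ = 240.1 mol/min.
Outlet amounts (n = n₀ + Σ ν·ξ):
  Q: 598 − 1(240.1) − 1(76.23) = 281.7
  R: 2070 − 2(240.1) − 3(76.23) = 1361
  P: 0 + 1(240.1) = 240.1
  V: 0 + 1(76.23) = 76.23

ξ₂ = 76.2 mol/min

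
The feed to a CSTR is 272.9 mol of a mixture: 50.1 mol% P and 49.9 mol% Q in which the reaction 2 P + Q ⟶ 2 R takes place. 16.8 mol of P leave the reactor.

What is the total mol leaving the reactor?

For P: n = n₀ − 2ξ → 16.8 = 136.7 − 2ξ, giving ξ = 59.96 mol.
Outlet amounts (n = n₀ + ν ξ):
  P: 136.7 − 2(59.96) = 16.8
  Q: 136.2 − 1(59.96) = 76.22
  R: 0 + 2(59.96) = 119.9
Total out = 16.8 + 76.22 + 119.9 = 212.9 mol.

213 mol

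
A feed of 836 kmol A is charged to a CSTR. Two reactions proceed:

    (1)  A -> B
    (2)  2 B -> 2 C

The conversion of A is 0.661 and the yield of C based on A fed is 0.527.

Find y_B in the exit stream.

Conversion of A: A consumed = 1ξ₁ = 0.661 × 836 → ξ₁ = 552.6 kmol.
Yield of C: 2ξ₂ / 836 = 0.527 → ξ₂ = 220.3 kmol.
Outlet amounts (n = n₀ + Σ ν·ξ):
  A: 836 − 1(552.6) = 283.4
  B: 0 + 1(552.6) − 2(220.3) = 112
  C: 0 + 2(220.3) = 440.6
Total out = 836 kmol; y_B = 112 / 836 = 0.134.

0.134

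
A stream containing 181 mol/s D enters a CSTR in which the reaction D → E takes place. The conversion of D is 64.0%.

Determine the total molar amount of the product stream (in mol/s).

181 mol/s

D reacted = 0.64 × 181 = 115.8 mol/s; ν_D = −1, so ξ = 115.8/1 = 115.8 mol/s.
Outlet amounts (n = n₀ + ν ξ):
  D: 181 − 1(115.8) = 65.16
  E: 0 + 1(115.8) = 115.8
Total out = 65.16 + 115.8 = 181 mol/s.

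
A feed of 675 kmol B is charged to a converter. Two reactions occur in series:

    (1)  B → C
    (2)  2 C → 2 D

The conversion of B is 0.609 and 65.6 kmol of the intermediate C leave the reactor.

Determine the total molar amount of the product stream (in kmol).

675 kmol

Conversion of B: B consumed = 1ξ₁ = 0.609 × 675 → ξ₁ = 411.1 kmol.
C balance: n_C = 0 + 1ξ₁ − 2ξ₂ = 65.6 → ξ₂ = (1·411.1 − 65.6)/2 = 172.7 kmol.
Outlet amounts (n = n₀ + Σ ν·ξ):
  B: 675 − 1(411.1) = 263.9
  C: 0 + 1(411.1) − 2(172.7) = 65.6
  D: 0 + 2(172.7) = 345.5
Total out = 263.9 + 65.6 + 345.5 = 675 kmol.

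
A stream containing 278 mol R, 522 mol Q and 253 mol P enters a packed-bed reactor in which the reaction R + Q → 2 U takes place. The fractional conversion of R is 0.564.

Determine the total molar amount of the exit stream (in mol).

1050 mol

R reacted = 0.564 × 278 = 156.8 mol; ν_R = −1, so ξ = 156.8/1 = 156.8 mol.
Outlet amounts (n = n₀ + ν ξ):
  R: 278 − 1(156.8) = 121.2
  Q: 522 − 1(156.8) = 365.2
  U: 0 + 2(156.8) = 313.6
  P: 253 (inert)
Total out = 121.2 + 365.2 + 313.6 + 253 = 1053 mol.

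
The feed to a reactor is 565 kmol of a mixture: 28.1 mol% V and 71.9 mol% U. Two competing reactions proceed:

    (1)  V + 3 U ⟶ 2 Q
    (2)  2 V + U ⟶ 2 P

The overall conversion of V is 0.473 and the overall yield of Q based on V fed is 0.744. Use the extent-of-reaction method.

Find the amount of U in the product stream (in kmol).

221 kmol

Yield of Q: 2ξ₁ / 158.8 = 0.744 → ξ₁ = 59.06 kmol.
Conversion of V: 1ξ₁ + 2ξ₂ = 0.473 × 158.8 = 75.1 → ξ₂ = 8.018 kmol.
Outlet amounts (n = n₀ + Σ ν·ξ):
  V: 158.8 − 1(59.06) − 2(8.018) = 83.67
  U: 406.2 − 3(59.06) − 1(8.018) = 221
  Q: 0 + 2(59.06) = 118.1
  P: 0 + 2(8.018) = 16.04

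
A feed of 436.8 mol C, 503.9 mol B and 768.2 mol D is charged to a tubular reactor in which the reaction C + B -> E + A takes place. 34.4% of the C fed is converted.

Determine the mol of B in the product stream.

354 mol

C reacted = 0.344 × 436.8 = 150.3 mol; ν_C = −1, so ξ = 150.3/1 = 150.3 mol.
Outlet amounts (n = n₀ + ν ξ):
  C: 436.8 − 1(150.3) = 286.5
  B: 503.9 − 1(150.3) = 353.6
  E: 0 + 1(150.3) = 150.3
  A: 0 + 1(150.3) = 150.3
  D: 768.2 (inert)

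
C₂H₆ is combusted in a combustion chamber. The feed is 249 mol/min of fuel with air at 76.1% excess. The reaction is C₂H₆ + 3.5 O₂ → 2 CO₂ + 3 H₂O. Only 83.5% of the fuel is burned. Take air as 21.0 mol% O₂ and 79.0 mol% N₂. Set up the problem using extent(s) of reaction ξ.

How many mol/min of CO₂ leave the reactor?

Stoichiometric O₂ = 3.5 × 249 = 871.5 mol/min; O₂ fed = 871.5 × 1.761 = 1535 mol/min.
N₂ fed = 1535 × 79/21 = 5773 mol/min.
Fuel reacted = 0.835 × 249 → ξ = 207.9 mol/min.
Outlet (n = n₀ + ν ξ):
  C₂H₆: 249 − 1(207.9) = 41.09
  O₂: 1535 − 3.5(207.9) = 807
  N₂: 5773 (inert)
  CO₂: 0 + 2(207.9) = 415.8
  H₂O: 0 + 3(207.9) = 623.7

416 mol/min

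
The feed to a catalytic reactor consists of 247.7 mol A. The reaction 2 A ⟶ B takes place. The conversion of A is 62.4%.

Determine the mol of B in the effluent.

A reacted = 0.624 × 247.7 = 154.6 mol; ν_A = −2, so ξ = 154.6/2 = 77.28 mol.
Outlet amounts (n = n₀ + ν ξ):
  A: 247.7 − 2(77.28) = 93.14
  B: 0 + 1(77.28) = 77.28

77.3 mol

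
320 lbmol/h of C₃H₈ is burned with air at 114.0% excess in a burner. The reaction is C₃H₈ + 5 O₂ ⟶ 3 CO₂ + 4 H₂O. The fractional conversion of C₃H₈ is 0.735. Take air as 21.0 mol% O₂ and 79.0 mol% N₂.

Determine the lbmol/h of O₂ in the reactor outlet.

Stoichiometric O₂ = 5 × 320 = 1600 lbmol/h; O₂ fed = 1600 × 2.140 = 3424 lbmol/h.
N₂ fed = 3424 × 79/21 = 12880 lbmol/h.
Fuel reacted = 0.735 × 320 → ξ = 235.2 lbmol/h.
Outlet (n = n₀ + ν ξ):
  C₃H₈: 320 − 1(235.2) = 84.8
  O₂: 3424 − 5(235.2) = 2248
  N₂: 12880 (inert)
  CO₂: 0 + 3(235.2) = 705.6
  H₂O: 0 + 4(235.2) = 940.8

2250 lbmol/h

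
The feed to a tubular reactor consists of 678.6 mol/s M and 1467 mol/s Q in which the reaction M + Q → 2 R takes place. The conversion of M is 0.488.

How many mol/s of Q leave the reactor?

1140 mol/s

M reacted = 0.488 × 678.6 = 331.2 mol/s; ν_M = −1, so ξ = 331.2/1 = 331.2 mol/s.
Outlet amounts (n = n₀ + ν ξ):
  M: 678.6 − 1(331.2) = 347.4
  Q: 1467 − 1(331.2) = 1136
  R: 0 + 2(331.2) = 662.3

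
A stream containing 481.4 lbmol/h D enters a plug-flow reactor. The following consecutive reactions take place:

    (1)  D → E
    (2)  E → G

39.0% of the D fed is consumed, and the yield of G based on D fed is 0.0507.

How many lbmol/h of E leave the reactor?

Conversion of D: D consumed = 1ξ₁ = 0.39 × 481.4 → ξ₁ = 187.7 lbmol/h.
Yield of G: 1ξ₂ / 481.4 = 0.0507 → ξ₂ = 24.41 lbmol/h.
Outlet amounts (n = n₀ + Σ ν·ξ):
  D: 481.4 − 1(187.7) = 293.7
  E: 0 + 1(187.7) − 1(24.41) = 163.3
  G: 0 + 1(24.41) = 24.41

163 lbmol/h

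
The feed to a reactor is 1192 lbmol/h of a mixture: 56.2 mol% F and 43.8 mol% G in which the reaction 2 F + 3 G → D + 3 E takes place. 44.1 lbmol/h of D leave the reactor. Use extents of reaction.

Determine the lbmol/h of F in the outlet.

582 lbmol/h

For D: n = n₀ + 1ξ → 44.1 = 0 + 1ξ, giving ξ = 44.1 lbmol/h.
Outlet amounts (n = n₀ + ν ξ):
  F: 669.9 − 2(44.1) = 581.7
  G: 522.1 − 3(44.1) = 389.8
  D: 0 + 1(44.1) = 44.1
  E: 0 + 3(44.1) = 132.3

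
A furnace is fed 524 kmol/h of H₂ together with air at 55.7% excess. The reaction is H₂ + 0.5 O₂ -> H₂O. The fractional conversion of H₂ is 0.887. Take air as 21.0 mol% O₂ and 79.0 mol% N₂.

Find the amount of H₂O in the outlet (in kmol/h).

465 kmol/h

Stoichiometric O₂ = 0.5 × 524 = 262 kmol/h; O₂ fed = 262 × 1.557 = 407.9 kmol/h.
N₂ fed = 407.9 × 79/21 = 1535 kmol/h.
Fuel reacted = 0.887 × 524 → ξ = 464.8 kmol/h.
Outlet (n = n₀ + ν ξ):
  H₂: 524 − 1(464.8) = 59.21
  O₂: 407.9 − 0.5(464.8) = 175.5
  N₂: 1535 (inert)
  H₂O: 0 + 1(464.8) = 464.8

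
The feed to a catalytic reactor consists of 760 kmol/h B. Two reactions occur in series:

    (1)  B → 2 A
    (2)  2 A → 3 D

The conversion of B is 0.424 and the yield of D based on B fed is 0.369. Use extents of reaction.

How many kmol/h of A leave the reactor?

458 kmol/h

Conversion of B: B consumed = 1ξ₁ = 0.424 × 760 → ξ₁ = 322.2 kmol/h.
Yield of D: 3ξ₂ / 760 = 0.369 → ξ₂ = 93.48 kmol/h.
Outlet amounts (n = n₀ + Σ ν·ξ):
  B: 760 − 1(322.2) = 437.8
  A: 0 + 2(322.2) − 2(93.48) = 457.5
  D: 0 + 3(93.48) = 280.4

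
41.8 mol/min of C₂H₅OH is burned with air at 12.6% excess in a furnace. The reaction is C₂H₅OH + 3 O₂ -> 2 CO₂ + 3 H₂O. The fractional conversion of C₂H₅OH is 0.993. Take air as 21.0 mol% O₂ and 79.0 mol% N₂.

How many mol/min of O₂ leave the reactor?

Stoichiometric O₂ = 3 × 41.8 = 125.4 mol/min; O₂ fed = 125.4 × 1.126 = 141.2 mol/min.
N₂ fed = 141.2 × 79/21 = 531.2 mol/min.
Fuel reacted = 0.993 × 41.8 → ξ = 41.51 mol/min.
Outlet (n = n₀ + ν ξ):
  C₂H₅OH: 41.8 − 1(41.51) = 0.2926
  O₂: 141.2 − 3(41.51) = 16.68
  N₂: 531.2 (inert)
  CO₂: 0 + 2(41.51) = 83.01
  H₂O: 0 + 3(41.51) = 124.5

16.7 mol/min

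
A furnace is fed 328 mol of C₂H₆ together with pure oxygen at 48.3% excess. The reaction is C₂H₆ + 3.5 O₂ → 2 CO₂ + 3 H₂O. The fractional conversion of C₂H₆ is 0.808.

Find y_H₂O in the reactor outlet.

Stoichiometric O₂ = 3.5 × 328 = 1148 mol; O₂ fed = 1148 × 1.483 = 1702 mol.
Fuel reacted = 0.808 × 328 → ξ = 265 mol.
Outlet (n = n₀ + ν ξ):
  C₂H₆: 328 − 1(265) = 62.98
  O₂: 1702 − 3.5(265) = 774.9
  CO₂: 0 + 2(265) = 530
  H₂O: 0 + 3(265) = 795.1
Total out = 2163 mol; y_H₂O = 795.1 / 2163 = 0.3676.

0.368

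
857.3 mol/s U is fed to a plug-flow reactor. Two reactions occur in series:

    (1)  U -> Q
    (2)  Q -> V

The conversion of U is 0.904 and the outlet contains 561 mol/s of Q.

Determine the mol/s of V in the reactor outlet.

214 mol/s

Conversion of U: U consumed = 1ξ₁ = 0.904 × 857.3 → ξ₁ = 775 mol/s.
Q balance: n_Q = 0 + 1ξ₁ − 1ξ₂ = 561 → ξ₂ = (1·775 − 561)/1 = 214 mol/s.
Outlet amounts (n = n₀ + Σ ν·ξ):
  U: 857.3 − 1(775) = 82.3
  Q: 0 + 1(775) − 1(214) = 561
  V: 0 + 1(214) = 214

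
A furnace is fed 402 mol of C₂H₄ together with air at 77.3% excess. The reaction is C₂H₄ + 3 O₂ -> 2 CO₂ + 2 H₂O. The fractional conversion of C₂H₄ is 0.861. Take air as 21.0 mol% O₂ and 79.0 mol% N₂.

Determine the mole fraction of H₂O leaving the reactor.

0.0654

Stoichiometric O₂ = 3 × 402 = 1206 mol; O₂ fed = 1206 × 1.773 = 2138 mol.
N₂ fed = 2138 × 79/21 = 8044 mol.
Fuel reacted = 0.861 × 402 → ξ = 346.1 mol.
Outlet (n = n₀ + ν ξ):
  C₂H₄: 402 − 1(346.1) = 55.88
  O₂: 2138 − 3(346.1) = 1100
  N₂: 8044 (inert)
  CO₂: 0 + 2(346.1) = 692.2
  H₂O: 0 + 2(346.1) = 692.2
Total out = 10580 mol; y_H₂O = 692.2 / 10580 = 0.0654.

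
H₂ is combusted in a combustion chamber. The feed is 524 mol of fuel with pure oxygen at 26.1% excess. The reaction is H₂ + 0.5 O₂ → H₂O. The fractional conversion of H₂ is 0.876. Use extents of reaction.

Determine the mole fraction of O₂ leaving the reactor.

Stoichiometric O₂ = 0.5 × 524 = 262 mol; O₂ fed = 262 × 1.261 = 330.4 mol.
Fuel reacted = 0.876 × 524 → ξ = 459 mol.
Outlet (n = n₀ + ν ξ):
  H₂: 524 − 1(459) = 64.98
  O₂: 330.4 − 0.5(459) = 100.9
  H₂O: 0 + 1(459) = 459
Total out = 624.9 mol; y_O₂ = 100.9 / 624.9 = 0.1614.

0.161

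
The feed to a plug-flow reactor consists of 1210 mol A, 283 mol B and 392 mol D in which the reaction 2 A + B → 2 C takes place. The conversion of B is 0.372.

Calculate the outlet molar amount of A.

999 mol

B reacted = 0.372 × 283 = 105.3 mol; ν_B = −1, so ξ = 105.3/1 = 105.3 mol.
Outlet amounts (n = n₀ + ν ξ):
  A: 1210 − 2(105.3) = 999.4
  B: 283 − 1(105.3) = 177.7
  C: 0 + 2(105.3) = 210.6
  D: 392 (inert)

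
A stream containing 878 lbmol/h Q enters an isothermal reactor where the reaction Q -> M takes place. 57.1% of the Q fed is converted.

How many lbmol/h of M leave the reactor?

Q reacted = 0.571 × 878 = 501.3 lbmol/h; ν_Q = −1, so ξ = 501.3/1 = 501.3 lbmol/h.
Outlet amounts (n = n₀ + ν ξ):
  Q: 878 − 1(501.3) = 376.7
  M: 0 + 1(501.3) = 501.3

501 lbmol/h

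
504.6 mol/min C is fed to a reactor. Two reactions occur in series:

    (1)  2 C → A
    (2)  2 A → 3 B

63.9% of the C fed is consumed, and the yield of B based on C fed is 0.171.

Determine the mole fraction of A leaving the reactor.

0.279

Conversion of C: C consumed = 2ξ₁ = 0.639 × 504.6 → ξ₁ = 161.2 mol/min.
Yield of B: 3ξ₂ / 504.6 = 0.171 → ξ₂ = 28.76 mol/min.
Outlet amounts (n = n₀ + Σ ν·ξ):
  C: 504.6 − 2(161.2) = 182.2
  A: 0 + 1(161.2) − 2(28.76) = 103.7
  B: 0 + 3(28.76) = 86.29
Total out = 372.1 mol/min; y_A = 103.7 / 372.1 = 0.2786.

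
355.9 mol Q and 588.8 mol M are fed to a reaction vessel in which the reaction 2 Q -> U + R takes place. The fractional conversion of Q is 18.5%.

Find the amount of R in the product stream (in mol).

32.9 mol

Q reacted = 0.185 × 355.9 = 65.84 mol; ν_Q = −2, so ξ = 65.84/2 = 32.92 mol.
Outlet amounts (n = n₀ + ν ξ):
  Q: 355.9 − 2(32.92) = 290.1
  U: 0 + 1(32.92) = 32.92
  R: 0 + 1(32.92) = 32.92
  M: 588.8 (inert)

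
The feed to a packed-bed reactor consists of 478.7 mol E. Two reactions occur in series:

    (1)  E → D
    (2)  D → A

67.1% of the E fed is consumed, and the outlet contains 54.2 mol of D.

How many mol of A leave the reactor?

267 mol

Conversion of E: E consumed = 1ξ₁ = 0.671 × 478.7 → ξ₁ = 321.2 mol.
D balance: n_D = 0 + 1ξ₁ − 1ξ₂ = 54.2 → ξ₂ = (1·321.2 − 54.2)/1 = 267 mol.
Outlet amounts (n = n₀ + Σ ν·ξ):
  E: 478.7 − 1(321.2) = 157.5
  D: 0 + 1(321.2) − 1(267) = 54.2
  A: 0 + 1(267) = 267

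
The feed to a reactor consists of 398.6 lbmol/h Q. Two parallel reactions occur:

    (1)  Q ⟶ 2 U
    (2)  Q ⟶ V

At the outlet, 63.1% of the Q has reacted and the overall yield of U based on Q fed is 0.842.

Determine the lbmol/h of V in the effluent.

Yield of U: 2ξ₁ / 398.6 = 0.842 → ξ₁ = 167.8 lbmol/h.
Conversion of Q: 1ξ₁ + 1ξ₂ = 0.631 × 398.6 = 251.5 → ξ₂ = 83.71 lbmol/h.
Outlet amounts (n = n₀ + Σ ν·ξ):
  Q: 398.6 − 1(167.8) − 1(83.71) = 147.1
  U: 0 + 2(167.8) = 335.6
  V: 0 + 1(83.71) = 83.71

83.7 lbmol/h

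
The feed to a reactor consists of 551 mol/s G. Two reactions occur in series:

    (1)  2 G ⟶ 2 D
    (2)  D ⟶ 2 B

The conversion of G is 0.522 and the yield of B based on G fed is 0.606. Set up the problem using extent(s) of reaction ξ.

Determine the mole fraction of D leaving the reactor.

Conversion of G: G consumed = 2ξ₁ = 0.522 × 551 → ξ₁ = 143.8 mol/s.
Yield of B: 2ξ₂ / 551 = 0.606 → ξ₂ = 167 mol/s.
Outlet amounts (n = n₀ + Σ ν·ξ):
  G: 551 − 2(143.8) = 263.4
  D: 0 + 2(143.8) − 1(167) = 120.7
  B: 0 + 2(167) = 333.9
Total out = 718 mol/s; y_D = 120.7 / 718 = 0.1681.

0.168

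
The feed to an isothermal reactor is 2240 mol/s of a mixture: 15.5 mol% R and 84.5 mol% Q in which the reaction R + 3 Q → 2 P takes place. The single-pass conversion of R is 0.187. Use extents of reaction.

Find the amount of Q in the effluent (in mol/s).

1700 mol/s

R reacted = 0.187 × 347.2 = 64.93 mol/s; ν_R = −1, so ξ = 64.93/1 = 64.93 mol/s.
Outlet amounts (n = n₀ + ν ξ):
  R: 347.2 − 1(64.93) = 282.3
  Q: 1893 − 3(64.93) = 1698
  P: 0 + 2(64.93) = 129.9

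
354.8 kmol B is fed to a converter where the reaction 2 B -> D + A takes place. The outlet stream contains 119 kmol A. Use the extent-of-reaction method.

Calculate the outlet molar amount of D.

For A: n = n₀ + 1ξ → 119 = 0 + 1ξ, giving ξ = 119 kmol.
Outlet amounts (n = n₀ + ν ξ):
  B: 354.8 − 2(119) = 116.8
  D: 0 + 1(119) = 119
  A: 0 + 1(119) = 119

119 kmol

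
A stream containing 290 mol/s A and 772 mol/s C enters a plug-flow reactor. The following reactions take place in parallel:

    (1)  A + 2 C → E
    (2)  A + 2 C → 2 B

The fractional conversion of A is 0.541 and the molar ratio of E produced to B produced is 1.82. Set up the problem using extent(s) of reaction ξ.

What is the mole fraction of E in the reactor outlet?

Conversion of A: A consumed = 0.541 × 290 = 156.9 mol/s = 1ξ₁ + 1ξ₂.
Selectivity: 1ξ₁ / (2ξ₂) = 1.82 → ξ₁ = 3.64 ξ₂.
Substitute: (1·3.64 + 1) ξ₂ = 156.9 → ξ₂ = 33.81 mol/s, ξ₁ = 123.1 mol/s.
Outlet amounts (n = n₀ + Σ ν·ξ):
  A: 290 − 1(123.1) − 1(33.81) = 133.1
  C: 772 − 2(123.1) − 2(33.81) = 458.2
  E: 0 + 1(123.1) = 123.1
  B: 0 + 2(33.81) = 67.62
Total out = 782 mol/s; y_E = 123.1 / 782 = 0.1574.

0.157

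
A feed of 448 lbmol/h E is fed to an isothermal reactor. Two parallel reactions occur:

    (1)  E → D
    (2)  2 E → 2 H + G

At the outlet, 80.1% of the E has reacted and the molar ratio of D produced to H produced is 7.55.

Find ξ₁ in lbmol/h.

Conversion of E: E consumed = 0.801 × 448 = 358.8 lbmol/h = 1ξ₁ + 2ξ₂.
Selectivity: 1ξ₁ / (2ξ₂) = 7.55 → ξ₁ = 15.1 ξ₂.
Substitute: (1·15.1 + 2) ξ₂ = 358.8 → ξ₂ = 20.99 lbmol/h, ξ₁ = 316.9 lbmol/h.
Outlet amounts (n = n₀ + Σ ν·ξ):
  E: 448 − 1(316.9) − 2(20.99) = 89.15
  D: 0 + 1(316.9) = 316.9
  H: 0 + 2(20.99) = 41.97
  G: 0 + 1(20.99) = 20.99

ξ₁ = 317 lbmol/h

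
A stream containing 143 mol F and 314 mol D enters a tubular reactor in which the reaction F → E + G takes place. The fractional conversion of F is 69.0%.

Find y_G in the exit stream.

0.178

F reacted = 0.69 × 143 = 98.67 mol; ν_F = −1, so ξ = 98.67/1 = 98.67 mol.
Outlet amounts (n = n₀ + ν ξ):
  F: 143 − 1(98.67) = 44.33
  E: 0 + 1(98.67) = 98.67
  G: 0 + 1(98.67) = 98.67
  D: 314 (inert)
Total out = 555.7 mol; y_G = 98.67 / 555.7 = 0.1776.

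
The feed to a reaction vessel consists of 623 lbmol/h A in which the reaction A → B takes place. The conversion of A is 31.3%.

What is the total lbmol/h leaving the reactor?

623 lbmol/h

A reacted = 0.313 × 623 = 195 lbmol/h; ν_A = −1, so ξ = 195/1 = 195 lbmol/h.
Outlet amounts (n = n₀ + ν ξ):
  A: 623 − 1(195) = 428
  B: 0 + 1(195) = 195
Total out = 428 + 195 = 623 lbmol/h.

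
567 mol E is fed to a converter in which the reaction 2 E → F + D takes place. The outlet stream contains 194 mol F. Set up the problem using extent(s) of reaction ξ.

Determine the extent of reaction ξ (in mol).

ξ = 194 mol

For F: n = n₀ + 1ξ → 194 = 0 + 1ξ, giving ξ = 194 mol.
Outlet amounts (n = n₀ + ν ξ):
  E: 567 − 2(194) = 179
  F: 0 + 1(194) = 194
  D: 0 + 1(194) = 194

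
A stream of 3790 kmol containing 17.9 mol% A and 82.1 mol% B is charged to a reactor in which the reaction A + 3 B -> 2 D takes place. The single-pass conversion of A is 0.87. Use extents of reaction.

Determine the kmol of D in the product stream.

1180 kmol

A reacted = 0.87 × 678.4 = 590.2 kmol; ν_A = −1, so ξ = 590.2/1 = 590.2 kmol.
Outlet amounts (n = n₀ + ν ξ):
  A: 678.4 − 1(590.2) = 88.19
  B: 3112 − 3(590.2) = 1341
  D: 0 + 2(590.2) = 1180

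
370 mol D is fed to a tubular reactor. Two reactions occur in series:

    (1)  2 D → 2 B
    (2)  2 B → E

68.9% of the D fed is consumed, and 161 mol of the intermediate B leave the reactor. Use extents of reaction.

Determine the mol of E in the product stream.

Conversion of D: D consumed = 2ξ₁ = 0.689 × 370 → ξ₁ = 127.5 mol.
B balance: n_B = 0 + 2ξ₁ − 2ξ₂ = 161 → ξ₂ = (2·127.5 − 161)/2 = 46.96 mol.
Outlet amounts (n = n₀ + Σ ν·ξ):
  D: 370 − 2(127.5) = 115.1
  B: 0 + 2(127.5) − 2(46.96) = 161
  E: 0 + 1(46.96) = 46.96

47 mol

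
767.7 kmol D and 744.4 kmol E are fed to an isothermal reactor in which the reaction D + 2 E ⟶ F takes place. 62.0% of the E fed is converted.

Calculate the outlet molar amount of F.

231 kmol

E reacted = 0.62 × 744.4 = 461.5 kmol; ν_E = −2, so ξ = 461.5/2 = 230.8 kmol.
Outlet amounts (n = n₀ + ν ξ):
  D: 767.7 − 1(230.8) = 536.9
  E: 744.4 − 2(230.8) = 282.9
  F: 0 + 1(230.8) = 230.8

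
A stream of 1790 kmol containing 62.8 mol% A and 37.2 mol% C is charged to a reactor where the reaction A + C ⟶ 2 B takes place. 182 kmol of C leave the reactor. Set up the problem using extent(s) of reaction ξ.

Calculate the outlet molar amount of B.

For C: n = n₀ − 1ξ → 182 = 665.9 − 1ξ, giving ξ = 483.9 kmol.
Outlet amounts (n = n₀ + ν ξ):
  A: 1124 − 1(483.9) = 640.2
  C: 665.9 − 1(483.9) = 182
  B: 0 + 2(483.9) = 967.8

968 kmol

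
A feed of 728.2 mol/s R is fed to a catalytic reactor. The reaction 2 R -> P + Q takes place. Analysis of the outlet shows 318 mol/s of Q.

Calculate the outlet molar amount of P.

For Q: n = n₀ + 1ξ → 318 = 0 + 1ξ, giving ξ = 318 mol/s.
Outlet amounts (n = n₀ + ν ξ):
  R: 728.2 − 2(318) = 92.2
  P: 0 + 1(318) = 318
  Q: 0 + 1(318) = 318

318 mol/s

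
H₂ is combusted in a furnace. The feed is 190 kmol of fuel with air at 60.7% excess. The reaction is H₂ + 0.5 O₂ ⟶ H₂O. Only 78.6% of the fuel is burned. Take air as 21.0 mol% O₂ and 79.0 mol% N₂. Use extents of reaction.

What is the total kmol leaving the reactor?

Stoichiometric O₂ = 0.5 × 190 = 95 kmol; O₂ fed = 95 × 1.607 = 152.7 kmol.
N₂ fed = 152.7 × 79/21 = 574.3 kmol.
Fuel reacted = 0.786 × 190 → ξ = 149.3 kmol.
Outlet (n = n₀ + ν ξ):
  H₂: 190 − 1(149.3) = 40.66
  O₂: 152.7 − 0.5(149.3) = 77.99
  N₂: 574.3 (inert)
  H₂O: 0 + 1(149.3) = 149.3
Total out = 40.66 + 77.99 + 574.3 + 149.3 = 842.3 kmol.

842 kmol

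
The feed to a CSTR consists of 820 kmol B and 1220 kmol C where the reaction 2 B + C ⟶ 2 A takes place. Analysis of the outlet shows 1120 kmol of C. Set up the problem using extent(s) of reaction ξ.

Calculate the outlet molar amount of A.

200 kmol

For C: n = n₀ − 1ξ → 1120 = 1220 − 1ξ, giving ξ = 100 kmol.
Outlet amounts (n = n₀ + ν ξ):
  B: 820 − 2(100) = 620
  C: 1220 − 1(100) = 1120
  A: 0 + 2(100) = 200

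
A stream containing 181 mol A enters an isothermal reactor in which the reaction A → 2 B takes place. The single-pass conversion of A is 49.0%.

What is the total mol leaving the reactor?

270 mol

A reacted = 0.49 × 181 = 88.69 mol; ν_A = −1, so ξ = 88.69/1 = 88.69 mol.
Outlet amounts (n = n₀ + ν ξ):
  A: 181 − 1(88.69) = 92.31
  B: 0 + 2(88.69) = 177.4
Total out = 92.31 + 177.4 = 269.7 mol.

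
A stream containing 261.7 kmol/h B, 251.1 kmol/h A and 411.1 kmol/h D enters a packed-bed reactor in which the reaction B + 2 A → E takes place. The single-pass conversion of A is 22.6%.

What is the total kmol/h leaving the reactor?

867 kmol/h

A reacted = 0.226 × 251.1 = 56.75 kmol/h; ν_A = −2, so ξ = 56.75/2 = 28.37 kmol/h.
Outlet amounts (n = n₀ + ν ξ):
  B: 261.7 − 1(28.37) = 233.3
  A: 251.1 − 2(28.37) = 194.4
  E: 0 + 1(28.37) = 28.37
  D: 411.1 (inert)
Total out = 233.3 + 194.4 + 28.37 + 411.1 = 867.2 kmol/h.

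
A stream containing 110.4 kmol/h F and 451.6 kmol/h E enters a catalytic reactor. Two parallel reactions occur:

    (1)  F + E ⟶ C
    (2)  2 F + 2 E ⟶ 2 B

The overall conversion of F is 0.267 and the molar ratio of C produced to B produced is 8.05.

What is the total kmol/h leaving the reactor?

533 kmol/h

Conversion of F: F consumed = 0.267 × 110.4 = 29.48 kmol/h = 1ξ₁ + 2ξ₂.
Selectivity: 1ξ₁ / (2ξ₂) = 8.05 → ξ₁ = 16.1 ξ₂.
Substitute: (1·16.1 + 2) ξ₂ = 29.48 → ξ₂ = 1.629 kmol/h, ξ₁ = 26.22 kmol/h.
Outlet amounts (n = n₀ + Σ ν·ξ):
  F: 110.4 − 1(26.22) − 2(1.629) = 80.92
  E: 451.6 − 1(26.22) − 2(1.629) = 422.1
  C: 0 + 1(26.22) = 26.22
  B: 0 + 2(1.629) = 3.257
Total out = 80.92 + 422.1 + 26.22 + 3.257 = 532.5 kmol/h.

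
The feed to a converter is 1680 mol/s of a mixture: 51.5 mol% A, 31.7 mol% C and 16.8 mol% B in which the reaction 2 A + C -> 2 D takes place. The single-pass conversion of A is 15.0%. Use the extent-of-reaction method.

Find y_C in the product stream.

0.29

A reacted = 0.15 × 865.2 = 129.8 mol/s; ν_A = −2, so ξ = 129.8/2 = 64.89 mol/s.
Outlet amounts (n = n₀ + ν ξ):
  A: 865.2 − 2(64.89) = 735.4
  C: 532.6 − 1(64.89) = 467.7
  D: 0 + 2(64.89) = 129.8
  B: 282.2 (inert)
Total out = 1615 mol/s; y_C = 467.7 / 1615 = 0.2896.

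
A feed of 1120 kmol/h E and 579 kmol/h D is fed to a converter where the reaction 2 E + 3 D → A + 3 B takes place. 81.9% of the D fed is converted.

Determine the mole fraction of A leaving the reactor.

D reacted = 0.819 × 579 = 474.2 kmol/h; ν_D = −3, so ξ = 474.2/3 = 158.1 kmol/h.
Outlet amounts (n = n₀ + ν ξ):
  E: 1120 − 2(158.1) = 803.9
  D: 579 − 3(158.1) = 104.8
  A: 0 + 1(158.1) = 158.1
  B: 0 + 3(158.1) = 474.2
Total out = 1541 kmol/h; y_A = 158.1 / 1541 = 0.1026.

0.103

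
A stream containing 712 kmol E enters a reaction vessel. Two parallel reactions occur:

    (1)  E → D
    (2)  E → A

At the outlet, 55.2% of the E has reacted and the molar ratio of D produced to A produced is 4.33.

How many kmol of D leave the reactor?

Conversion of E: E consumed = 0.552 × 712 = 393 kmol = 1ξ₁ + 1ξ₂.
Selectivity: 1ξ₁ / (1ξ₂) = 4.33 → ξ₁ = 4.33 ξ₂.
Substitute: (1·4.33 + 1) ξ₂ = 393 → ξ₂ = 73.74 kmol, ξ₁ = 319.3 kmol.
Outlet amounts (n = n₀ + Σ ν·ξ):
  E: 712 − 1(319.3) − 1(73.74) = 319
  D: 0 + 1(319.3) = 319.3
  A: 0 + 1(73.74) = 73.74

319 kmol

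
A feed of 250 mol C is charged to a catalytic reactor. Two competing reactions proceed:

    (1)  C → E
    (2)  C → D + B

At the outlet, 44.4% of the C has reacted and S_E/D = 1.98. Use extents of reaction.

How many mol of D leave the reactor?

37.2 mol

Conversion of C: C consumed = 0.444 × 250 = 111 mol = 1ξ₁ + 1ξ₂.
Selectivity: 1ξ₁ / (1ξ₂) = 1.98 → ξ₁ = 1.98 ξ₂.
Substitute: (1·1.98 + 1) ξ₂ = 111 → ξ₂ = 37.25 mol, ξ₁ = 73.75 mol.
Outlet amounts (n = n₀ + Σ ν·ξ):
  C: 250 − 1(73.75) − 1(37.25) = 139
  E: 0 + 1(73.75) = 73.75
  D: 0 + 1(37.25) = 37.25
  B: 0 + 1(37.25) = 37.25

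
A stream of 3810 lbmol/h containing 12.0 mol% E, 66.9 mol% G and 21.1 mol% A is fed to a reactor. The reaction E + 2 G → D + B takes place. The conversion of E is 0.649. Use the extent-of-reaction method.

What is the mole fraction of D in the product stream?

0.0845

E reacted = 0.649 × 457.2 = 296.7 lbmol/h; ν_E = −1, so ξ = 296.7/1 = 296.7 lbmol/h.
Outlet amounts (n = n₀ + ν ξ):
  E: 457.2 − 1(296.7) = 160.5
  G: 2549 − 2(296.7) = 1955
  D: 0 + 1(296.7) = 296.7
  B: 0 + 1(296.7) = 296.7
  A: 803.9 (inert)
Total out = 3513 lbmol/h; y_D = 296.7 / 3513 = 0.08446.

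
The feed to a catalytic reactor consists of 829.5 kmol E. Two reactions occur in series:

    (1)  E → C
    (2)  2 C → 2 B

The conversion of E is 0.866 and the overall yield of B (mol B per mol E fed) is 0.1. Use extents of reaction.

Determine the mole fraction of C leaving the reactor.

0.766

Conversion of E: E consumed = 1ξ₁ = 0.866 × 829.5 → ξ₁ = 718.3 kmol.
Yield of B: 2ξ₂ / 829.5 = 0.1 → ξ₂ = 41.48 kmol.
Outlet amounts (n = n₀ + Σ ν·ξ):
  E: 829.5 − 1(718.3) = 111.2
  C: 0 + 1(718.3) − 2(41.48) = 635.4
  B: 0 + 2(41.48) = 82.95
Total out = 829.5 kmol; y_C = 635.4 / 829.5 = 0.766.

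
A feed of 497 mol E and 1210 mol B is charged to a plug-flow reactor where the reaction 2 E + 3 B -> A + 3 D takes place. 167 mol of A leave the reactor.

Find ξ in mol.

ξ = 167 mol

For A: n = n₀ + 1ξ → 167 = 0 + 1ξ, giving ξ = 167 mol.
Outlet amounts (n = n₀ + ν ξ):
  E: 497 − 2(167) = 163
  B: 1210 − 3(167) = 709
  A: 0 + 1(167) = 167
  D: 0 + 3(167) = 501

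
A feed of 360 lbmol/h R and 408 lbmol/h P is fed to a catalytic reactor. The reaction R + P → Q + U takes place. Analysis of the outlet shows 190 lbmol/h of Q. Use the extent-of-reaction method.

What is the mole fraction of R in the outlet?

0.221

For Q: n = n₀ + 1ξ → 190 = 0 + 1ξ, giving ξ = 190 lbmol/h.
Outlet amounts (n = n₀ + ν ξ):
  R: 360 − 1(190) = 170
  P: 408 − 1(190) = 218
  Q: 0 + 1(190) = 190
  U: 0 + 1(190) = 190
Total out = 768 lbmol/h; y_R = 170 / 768 = 0.2214.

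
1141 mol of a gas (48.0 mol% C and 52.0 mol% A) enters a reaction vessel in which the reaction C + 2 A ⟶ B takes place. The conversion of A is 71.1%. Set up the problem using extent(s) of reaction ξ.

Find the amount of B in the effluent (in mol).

A reacted = 0.711 × 593.3 = 421.9 mol; ν_A = −2, so ξ = 421.9/2 = 210.9 mol.
Outlet amounts (n = n₀ + ν ξ):
  C: 547.7 − 1(210.9) = 336.8
  A: 593.3 − 2(210.9) = 171.5
  B: 0 + 1(210.9) = 210.9

211 mol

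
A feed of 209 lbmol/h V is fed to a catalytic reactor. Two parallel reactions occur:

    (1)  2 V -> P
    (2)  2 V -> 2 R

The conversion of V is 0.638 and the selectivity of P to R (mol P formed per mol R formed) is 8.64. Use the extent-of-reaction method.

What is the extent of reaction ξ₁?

ξ₁ = 63 lbmol/h

Conversion of V: V consumed = 0.638 × 209 = 133.3 lbmol/h = 2ξ₁ + 2ξ₂.
Selectivity: 1ξ₁ / (2ξ₂) = 8.64 → ξ₁ = 17.28 ξ₂.
Substitute: (2·17.28 + 2) ξ₂ = 133.3 → ξ₂ = 3.647 lbmol/h, ξ₁ = 63.02 lbmol/h.
Outlet amounts (n = n₀ + Σ ν·ξ):
  V: 209 − 2(63.02) − 2(3.647) = 75.66
  P: 0 + 1(63.02) = 63.02
  R: 0 + 2(3.647) = 7.294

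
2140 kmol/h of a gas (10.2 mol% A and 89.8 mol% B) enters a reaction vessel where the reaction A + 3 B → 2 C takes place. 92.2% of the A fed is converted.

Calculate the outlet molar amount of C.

403 kmol/h

A reacted = 0.922 × 218.3 = 201.3 kmol/h; ν_A = −1, so ξ = 201.3/1 = 201.3 kmol/h.
Outlet amounts (n = n₀ + ν ξ):
  A: 218.3 − 1(201.3) = 17.03
  B: 1922 − 3(201.3) = 1318
  C: 0 + 2(201.3) = 402.5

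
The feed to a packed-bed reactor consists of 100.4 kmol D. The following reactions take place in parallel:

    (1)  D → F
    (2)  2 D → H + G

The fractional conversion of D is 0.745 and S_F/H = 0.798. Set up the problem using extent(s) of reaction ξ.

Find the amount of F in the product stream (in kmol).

21.3 kmol

Conversion of D: D consumed = 0.745 × 100.4 = 74.8 kmol = 1ξ₁ + 2ξ₂.
Selectivity: 1ξ₁ / (1ξ₂) = 0.798 → ξ₁ = 0.798 ξ₂.
Substitute: (1·0.798 + 2) ξ₂ = 74.8 → ξ₂ = 26.73 kmol, ξ₁ = 21.33 kmol.
Outlet amounts (n = n₀ + Σ ν·ξ):
  D: 100.4 − 1(21.33) − 2(26.73) = 25.6
  F: 0 + 1(21.33) = 21.33
  H: 0 + 1(26.73) = 26.73
  G: 0 + 1(26.73) = 26.73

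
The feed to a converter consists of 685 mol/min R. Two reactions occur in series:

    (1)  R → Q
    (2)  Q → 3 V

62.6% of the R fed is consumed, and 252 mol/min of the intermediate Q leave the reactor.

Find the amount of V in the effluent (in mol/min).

Conversion of R: R consumed = 1ξ₁ = 0.626 × 685 → ξ₁ = 428.8 mol/min.
Q balance: n_Q = 0 + 1ξ₁ − 1ξ₂ = 252 → ξ₂ = (1·428.8 − 252)/1 = 176.8 mol/min.
Outlet amounts (n = n₀ + Σ ν·ξ):
  R: 685 − 1(428.8) = 256.2
  Q: 0 + 1(428.8) − 1(176.8) = 252
  V: 0 + 3(176.8) = 530.4

530 mol/min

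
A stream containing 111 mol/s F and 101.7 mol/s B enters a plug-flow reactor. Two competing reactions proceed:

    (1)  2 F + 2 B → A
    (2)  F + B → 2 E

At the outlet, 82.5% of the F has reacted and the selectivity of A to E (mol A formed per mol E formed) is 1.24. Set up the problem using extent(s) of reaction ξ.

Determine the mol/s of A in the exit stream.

38.1 mol/s

Conversion of F: F consumed = 0.825 × 111 = 91.57 mol/s = 2ξ₁ + 1ξ₂.
Selectivity: 1ξ₁ / (2ξ₂) = 1.24 → ξ₁ = 2.48 ξ₂.
Substitute: (2·2.48 + 1) ξ₂ = 91.57 → ξ₂ = 15.36 mol/s, ξ₁ = 38.11 mol/s.
Outlet amounts (n = n₀ + Σ ν·ξ):
  F: 111 − 2(38.11) − 1(15.36) = 19.43
  B: 101.7 − 2(38.11) − 1(15.36) = 10.13
  A: 0 + 1(38.11) = 38.11
  E: 0 + 2(15.36) = 30.73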